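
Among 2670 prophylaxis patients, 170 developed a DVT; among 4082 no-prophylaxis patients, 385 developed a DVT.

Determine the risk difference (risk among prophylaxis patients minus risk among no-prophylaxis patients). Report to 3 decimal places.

risk, prophylaxis patients = 170/2670 = 0.0637
risk, no-prophylaxis patients = 385/4082 = 0.0943
risk difference = 0.0637 − 0.0943 = -0.031

RD: -0.031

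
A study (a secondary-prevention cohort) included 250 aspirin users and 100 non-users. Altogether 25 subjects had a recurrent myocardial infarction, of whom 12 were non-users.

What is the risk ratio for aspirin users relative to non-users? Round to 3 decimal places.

RR ≈ 0.433

aspirin users with the outcome: 25 − 12 = 13
aspirin users without the outcome: 250 − 13 = 237
non-users without the outcome: 100 − 12 = 88
risk, aspirin users = 13/250 = 0.0520
risk, non-users = 12/100 = 0.1200
RR = 0.0520 / 0.1200 = 0.433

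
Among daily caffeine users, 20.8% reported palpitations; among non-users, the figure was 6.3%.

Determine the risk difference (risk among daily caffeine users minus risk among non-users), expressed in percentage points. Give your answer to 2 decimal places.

14.50

risk difference = 0.2080 − 0.0630 = 0.1450 → 14.50 percentage points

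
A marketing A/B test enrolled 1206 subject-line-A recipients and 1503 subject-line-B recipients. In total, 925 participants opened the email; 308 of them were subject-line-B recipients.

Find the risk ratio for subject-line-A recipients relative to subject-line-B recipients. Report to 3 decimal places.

2.497

subject-line-A recipients with the outcome: 925 − 308 = 617
subject-line-A recipients without the outcome: 1206 − 617 = 589
subject-line-B recipients without the outcome: 1503 − 308 = 1195
risk, subject-line-A recipients = 617/1206 = 0.5116
risk, subject-line-B recipients = 308/1503 = 0.2049
RR = 0.5116 / 0.2049 = 2.497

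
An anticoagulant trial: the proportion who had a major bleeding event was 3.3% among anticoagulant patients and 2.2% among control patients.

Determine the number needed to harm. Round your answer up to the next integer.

absolute risk difference = 0.011000
1 / 0.011000 = 90.909 → round up → 91

NNH = 91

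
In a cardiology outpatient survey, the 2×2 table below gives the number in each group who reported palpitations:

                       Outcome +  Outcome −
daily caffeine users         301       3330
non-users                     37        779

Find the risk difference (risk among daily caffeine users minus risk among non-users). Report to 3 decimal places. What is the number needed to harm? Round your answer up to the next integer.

risk, daily caffeine users = 301/3631 = 0.08290
risk, non-users = 37/816 = 0.04534
risk difference = 0.08290 − 0.04534 = 0.038
absolute risk difference = 0.037554
1 / 0.037554 = 26.628 → round up → 27

RD = 0.038; NNH = 27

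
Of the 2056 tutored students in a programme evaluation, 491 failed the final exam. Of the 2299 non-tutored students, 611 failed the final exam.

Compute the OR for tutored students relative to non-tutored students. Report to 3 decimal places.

OR ≈ 0.867

odds, tutored students = 491/1565 = 0.3137
odds, non-tutored students = 611/1688 = 0.3620
OR = 0.3137 / 0.3620 = 0.867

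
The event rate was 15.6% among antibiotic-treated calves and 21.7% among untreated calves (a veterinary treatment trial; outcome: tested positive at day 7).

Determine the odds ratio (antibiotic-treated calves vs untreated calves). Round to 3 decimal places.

OR = 0.667

odds, antibiotic-treated calves = 0.1560/0.8440 = 0.1848
odds, untreated calves = 0.2170/0.7830 = 0.2771
OR = 0.1848 / 0.2771 = 0.667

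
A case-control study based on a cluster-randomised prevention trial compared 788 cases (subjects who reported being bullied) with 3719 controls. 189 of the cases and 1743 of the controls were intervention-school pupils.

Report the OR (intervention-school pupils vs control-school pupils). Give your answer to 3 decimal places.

odds, intervention-school pupils = 189/1743 = 0.1084
odds, control-school pupils = 599/1976 = 0.3031
OR = 0.1084 / 0.3031 = 0.358

OR: 0.358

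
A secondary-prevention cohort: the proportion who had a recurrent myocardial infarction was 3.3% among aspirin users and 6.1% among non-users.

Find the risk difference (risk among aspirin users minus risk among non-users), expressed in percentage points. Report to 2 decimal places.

risk difference = 0.03300 − 0.06100 = -0.02800 → -2.80 percentage points

RD = -2.80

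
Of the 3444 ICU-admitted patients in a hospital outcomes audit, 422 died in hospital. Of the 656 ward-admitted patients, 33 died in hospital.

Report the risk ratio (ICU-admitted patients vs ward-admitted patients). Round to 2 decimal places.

RR = 2.44

risk, ICU-admitted patients = 422/3444 = 0.1225
risk, ward-admitted patients = 33/656 = 0.0503
RR = 0.1225 / 0.0503 = 2.44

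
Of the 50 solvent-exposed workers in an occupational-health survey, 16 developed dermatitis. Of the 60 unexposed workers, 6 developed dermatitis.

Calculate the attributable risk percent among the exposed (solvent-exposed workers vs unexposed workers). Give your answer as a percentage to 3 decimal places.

risk, solvent-exposed workers = 16/50 = 0.3200
risk, unexposed workers = 6/60 = 0.1000
AR% = (0.3200 − 0.1000) / 0.3200 = 0.6875 → 68.750%

68.750%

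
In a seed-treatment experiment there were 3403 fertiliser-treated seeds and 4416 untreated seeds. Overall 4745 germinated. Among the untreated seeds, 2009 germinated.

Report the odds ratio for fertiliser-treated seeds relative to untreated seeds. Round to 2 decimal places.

fertiliser-treated seeds with the outcome: 4745 − 2009 = 2736
fertiliser-treated seeds without the outcome: 3403 − 2736 = 667
untreated seeds without the outcome: 4416 − 2009 = 2407
OR = (2736 × 2407) / (667 × 2009) = 6585552/1340003 ≈ 4.91

4.91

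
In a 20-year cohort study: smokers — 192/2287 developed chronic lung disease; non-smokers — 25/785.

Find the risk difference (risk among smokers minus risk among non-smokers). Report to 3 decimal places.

RD ≈ 0.052

risk, smokers = 192/2287 = 0.08395
risk, non-smokers = 25/785 = 0.03185
risk difference = 0.08395 − 0.03185 = 0.052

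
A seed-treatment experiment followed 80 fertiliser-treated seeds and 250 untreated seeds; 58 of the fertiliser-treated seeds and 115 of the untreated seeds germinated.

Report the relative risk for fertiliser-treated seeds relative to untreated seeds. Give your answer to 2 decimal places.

risk, fertiliser-treated seeds = 58/80 = 0.7250
risk, untreated seeds = 115/250 = 0.4600
RR = 0.7250 / 0.4600 = 1.58

1.58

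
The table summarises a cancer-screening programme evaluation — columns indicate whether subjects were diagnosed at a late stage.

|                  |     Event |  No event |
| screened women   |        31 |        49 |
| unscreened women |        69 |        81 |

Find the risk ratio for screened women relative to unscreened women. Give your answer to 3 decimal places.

RR ≈ 0.842

risk, screened women = 31/80 = 0.3875
risk, unscreened women = 69/150 = 0.4600
RR = 0.3875 / 0.4600 = 0.842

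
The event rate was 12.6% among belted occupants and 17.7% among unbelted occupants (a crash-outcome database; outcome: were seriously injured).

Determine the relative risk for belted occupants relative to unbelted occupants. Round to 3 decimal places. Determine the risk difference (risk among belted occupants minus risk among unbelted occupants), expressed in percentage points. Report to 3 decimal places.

RR = 0.1260 / 0.1770 = 0.712
risk difference = 0.1260 − 0.1770 = -0.0510 → -5.100 percentage points

RR = 0.712; RD = -5.100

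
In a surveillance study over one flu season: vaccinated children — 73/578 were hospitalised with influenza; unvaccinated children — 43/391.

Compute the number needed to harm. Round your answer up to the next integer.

62

risk, vaccinated children = 73/578 = 0.126298
risk, unvaccinated children = 43/391 = 0.109974
absolute risk difference = 0.016323
1 / 0.016323 = 61.263 → round up → 62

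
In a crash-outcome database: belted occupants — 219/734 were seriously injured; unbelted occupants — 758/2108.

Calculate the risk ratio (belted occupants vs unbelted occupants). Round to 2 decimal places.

risk, belted occupants = 219/734 = 0.2984
risk, unbelted occupants = 758/2108 = 0.3596
RR = 0.2984 / 0.3596 = 0.83

0.83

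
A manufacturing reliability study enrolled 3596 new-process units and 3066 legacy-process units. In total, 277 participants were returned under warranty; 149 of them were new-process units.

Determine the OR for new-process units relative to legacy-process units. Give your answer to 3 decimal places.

0.992

new-process units without the outcome: 3596 − 149 = 3447
legacy-process units with the outcome: 277 − 149 = 128
legacy-process units without the outcome: 3066 − 128 = 2938
odds, new-process units = 149/3447 = 0.04323
odds, legacy-process units = 128/2938 = 0.04357
OR = 0.04323 / 0.04357 = 0.992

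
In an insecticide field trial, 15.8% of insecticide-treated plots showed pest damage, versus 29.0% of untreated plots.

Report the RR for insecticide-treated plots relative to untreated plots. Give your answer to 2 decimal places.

RR = 0.1580 / 0.2900 = 0.54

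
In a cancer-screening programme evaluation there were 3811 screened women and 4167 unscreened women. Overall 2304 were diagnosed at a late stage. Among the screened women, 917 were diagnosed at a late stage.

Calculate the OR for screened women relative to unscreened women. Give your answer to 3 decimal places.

0.635

screened women without the outcome: 3811 − 917 = 2894
unscreened women with the outcome: 2304 − 917 = 1387
unscreened women without the outcome: 4167 − 1387 = 2780
odds, screened women = 917/2894 = 0.3169
odds, unscreened women = 1387/2780 = 0.4989
OR = 0.3169 / 0.4989 = 0.635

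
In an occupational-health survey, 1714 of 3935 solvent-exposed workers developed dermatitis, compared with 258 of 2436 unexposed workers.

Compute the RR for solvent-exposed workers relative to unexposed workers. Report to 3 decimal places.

risk, solvent-exposed workers = 1714/3935 = 0.4356
risk, unexposed workers = 258/2436 = 0.1059
RR = 0.4356 / 0.1059 = 4.113

RR ≈ 4.113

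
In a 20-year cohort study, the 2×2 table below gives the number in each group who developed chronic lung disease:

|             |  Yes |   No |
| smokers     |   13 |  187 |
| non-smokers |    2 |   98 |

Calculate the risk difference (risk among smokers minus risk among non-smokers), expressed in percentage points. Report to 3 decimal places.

risk, smokers = 13/200 = 0.06500
risk, non-smokers = 2/100 = 0.02000
risk difference = 0.06500 − 0.02000 = 0.04500 → 4.500 percentage points

RD: 4.500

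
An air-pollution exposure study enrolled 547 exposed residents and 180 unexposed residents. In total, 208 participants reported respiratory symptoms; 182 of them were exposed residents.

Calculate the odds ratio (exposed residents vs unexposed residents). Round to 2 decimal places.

exposed residents without the outcome: 547 − 182 = 365
unexposed residents with the outcome: 208 − 182 = 26
unexposed residents without the outcome: 180 − 26 = 154
OR = (182 × 154) / (365 × 26) = 28028/9490 ≈ 2.95

OR ≈ 2.95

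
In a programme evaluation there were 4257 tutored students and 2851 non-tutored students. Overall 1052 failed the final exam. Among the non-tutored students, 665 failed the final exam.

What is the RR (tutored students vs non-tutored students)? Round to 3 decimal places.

RR: 0.390

tutored students with the outcome: 1052 − 665 = 387
tutored students without the outcome: 4257 − 387 = 3870
non-tutored students without the outcome: 2851 − 665 = 2186
risk, tutored students = 387/4257 = 0.0909
risk, non-tutored students = 665/2851 = 0.2333
RR = 0.0909 / 0.2333 = 0.390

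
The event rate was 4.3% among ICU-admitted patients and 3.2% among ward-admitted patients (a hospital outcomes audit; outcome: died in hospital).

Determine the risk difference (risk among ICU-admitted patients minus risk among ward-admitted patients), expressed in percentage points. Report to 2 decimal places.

RD = 1.10

risk difference = 0.04300 − 0.03200 = 0.01100 → 1.10 percentage points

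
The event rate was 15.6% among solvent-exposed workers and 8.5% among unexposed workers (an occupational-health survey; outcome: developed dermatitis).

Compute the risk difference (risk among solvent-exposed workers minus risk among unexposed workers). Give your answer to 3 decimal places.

risk difference = 0.1560 − 0.0850 = 0.071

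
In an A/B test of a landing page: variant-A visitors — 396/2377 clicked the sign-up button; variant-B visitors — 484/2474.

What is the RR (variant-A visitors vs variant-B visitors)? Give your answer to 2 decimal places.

RR ≈ 0.85

risk, variant-A visitors = 396/2377 = 0.1666
risk, variant-B visitors = 484/2474 = 0.1956
RR = 0.1666 / 0.1956 = 0.85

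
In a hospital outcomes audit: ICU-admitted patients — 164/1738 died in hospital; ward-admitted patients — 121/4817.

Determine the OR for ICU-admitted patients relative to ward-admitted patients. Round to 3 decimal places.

OR = (164 × 4696) / (1574 × 121) = 770144/190454 ≈ 4.044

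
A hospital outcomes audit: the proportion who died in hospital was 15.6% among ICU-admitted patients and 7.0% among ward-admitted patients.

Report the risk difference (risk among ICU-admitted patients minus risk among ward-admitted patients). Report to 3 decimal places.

risk difference = 0.1560 − 0.0700 = 0.086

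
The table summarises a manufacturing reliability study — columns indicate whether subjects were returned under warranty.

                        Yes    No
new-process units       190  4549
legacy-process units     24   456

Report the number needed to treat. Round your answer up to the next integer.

NNT: 101

risk, new-process units = 190/4739 = 0.040093
risk, legacy-process units = 24/480 = 0.050000
absolute risk difference = 0.009907
1 / 0.009907 = 100.939 → round up → 101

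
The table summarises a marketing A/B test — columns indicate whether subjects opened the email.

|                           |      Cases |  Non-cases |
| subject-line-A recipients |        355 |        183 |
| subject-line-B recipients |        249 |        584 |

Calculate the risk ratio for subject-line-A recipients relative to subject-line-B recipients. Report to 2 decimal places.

risk, subject-line-A recipients = 355/538 = 0.6599
risk, subject-line-B recipients = 249/833 = 0.2989
RR = 0.6599 / 0.2989 = 2.21

2.21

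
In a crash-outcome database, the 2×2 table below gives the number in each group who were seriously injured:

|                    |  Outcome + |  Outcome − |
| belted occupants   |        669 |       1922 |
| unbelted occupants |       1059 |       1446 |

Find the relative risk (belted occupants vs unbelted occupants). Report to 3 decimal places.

risk, belted occupants = 669/2591 = 0.2582
risk, unbelted occupants = 1059/2505 = 0.4228
RR = 0.2582 / 0.4228 = 0.611

RR ≈ 0.611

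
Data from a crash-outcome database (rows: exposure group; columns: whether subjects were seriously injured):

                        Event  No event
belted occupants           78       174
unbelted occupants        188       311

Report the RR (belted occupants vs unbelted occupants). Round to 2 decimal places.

risk, belted occupants = 78/252 = 0.3095
risk, unbelted occupants = 188/499 = 0.3768
RR = 0.3095 / 0.3768 = 0.82

RR ≈ 0.82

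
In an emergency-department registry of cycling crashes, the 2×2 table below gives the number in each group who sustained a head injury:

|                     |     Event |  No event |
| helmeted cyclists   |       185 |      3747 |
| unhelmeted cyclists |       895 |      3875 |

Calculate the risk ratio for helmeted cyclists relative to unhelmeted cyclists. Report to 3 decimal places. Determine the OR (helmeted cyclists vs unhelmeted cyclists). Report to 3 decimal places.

risk, helmeted cyclists = 185/3932 = 0.04705
risk, unhelmeted cyclists = 895/4770 = 0.18763
RR = 0.04705 / 0.18763 = 0.251
OR = (185 × 3875) / (3747 × 895) = 716875/3353565 ≈ 0.214

RR = 0.251; OR = 0.214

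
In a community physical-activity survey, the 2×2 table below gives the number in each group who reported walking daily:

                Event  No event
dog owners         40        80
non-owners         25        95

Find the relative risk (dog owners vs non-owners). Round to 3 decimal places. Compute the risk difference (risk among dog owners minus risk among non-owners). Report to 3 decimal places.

RR = 1.600; RD = 0.125

risk, dog owners = 40/120 = 0.3333
risk, non-owners = 25/120 = 0.2083
RR = 0.3333 / 0.2083 = 1.600
risk difference = 0.3333 − 0.2083 = 0.125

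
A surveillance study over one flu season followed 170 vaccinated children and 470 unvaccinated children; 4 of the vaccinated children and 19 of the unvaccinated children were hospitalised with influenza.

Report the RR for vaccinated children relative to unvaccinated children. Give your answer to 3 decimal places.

risk, vaccinated children = 4/170 = 0.02353
risk, unvaccinated children = 19/470 = 0.04043
RR = 0.02353 / 0.04043 = 0.582

0.582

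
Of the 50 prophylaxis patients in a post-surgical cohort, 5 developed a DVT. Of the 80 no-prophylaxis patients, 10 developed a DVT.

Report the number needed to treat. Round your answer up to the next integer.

risk, prophylaxis patients = 5/50 = 0.100000
risk, no-prophylaxis patients = 10/80 = 0.125000
absolute risk difference = 0.025000
1 / 0.025000 = 40.000 → round up → 40

40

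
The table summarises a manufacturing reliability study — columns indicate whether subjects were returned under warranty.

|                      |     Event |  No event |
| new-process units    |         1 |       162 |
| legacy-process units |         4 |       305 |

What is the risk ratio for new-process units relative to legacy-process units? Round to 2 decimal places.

risk, new-process units = 1/163 = 0.00613
risk, legacy-process units = 4/309 = 0.01294
RR = 0.00613 / 0.01294 = 0.47

RR = 0.47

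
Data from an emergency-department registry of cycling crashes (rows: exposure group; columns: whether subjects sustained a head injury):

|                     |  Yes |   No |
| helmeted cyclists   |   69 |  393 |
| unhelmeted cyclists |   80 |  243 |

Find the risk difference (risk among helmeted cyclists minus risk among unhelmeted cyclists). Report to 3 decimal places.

risk, helmeted cyclists = 69/462 = 0.1494
risk, unhelmeted cyclists = 80/323 = 0.2477
risk difference = 0.1494 − 0.2477 = -0.098

RD = -0.098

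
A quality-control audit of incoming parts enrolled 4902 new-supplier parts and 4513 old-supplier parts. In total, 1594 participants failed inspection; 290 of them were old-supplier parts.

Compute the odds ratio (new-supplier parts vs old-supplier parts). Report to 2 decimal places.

5.28

new-supplier parts with the outcome: 1594 − 290 = 1304
new-supplier parts without the outcome: 4902 − 1304 = 3598
old-supplier parts without the outcome: 4513 − 290 = 4223
odds, new-supplier parts = 1304/3598 = 0.3624
odds, old-supplier parts = 290/4223 = 0.0687
OR = 0.3624 / 0.0687 = 5.28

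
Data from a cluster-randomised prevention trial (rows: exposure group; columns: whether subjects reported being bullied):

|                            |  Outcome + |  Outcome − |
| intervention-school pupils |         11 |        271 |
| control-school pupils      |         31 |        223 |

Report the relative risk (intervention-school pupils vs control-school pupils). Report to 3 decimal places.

risk, intervention-school pupils = 11/282 = 0.03901
risk, control-school pupils = 31/254 = 0.12205
RR = 0.03901 / 0.12205 = 0.320

0.320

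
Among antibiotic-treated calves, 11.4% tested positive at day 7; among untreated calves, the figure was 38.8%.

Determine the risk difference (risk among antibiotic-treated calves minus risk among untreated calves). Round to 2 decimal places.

risk difference = 0.1140 − 0.3880 = -0.27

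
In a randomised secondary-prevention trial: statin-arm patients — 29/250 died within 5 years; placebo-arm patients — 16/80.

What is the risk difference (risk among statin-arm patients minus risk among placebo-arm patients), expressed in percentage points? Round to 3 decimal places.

-8.400

risk, statin-arm patients = 29/250 = 0.1160
risk, placebo-arm patients = 16/80 = 0.2000
risk difference = 0.1160 − 0.2000 = -0.0840 → -8.400 percentage points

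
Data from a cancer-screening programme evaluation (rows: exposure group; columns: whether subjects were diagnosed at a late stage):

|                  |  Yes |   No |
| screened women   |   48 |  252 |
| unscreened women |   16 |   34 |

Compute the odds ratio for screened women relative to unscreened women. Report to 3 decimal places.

0.405

odds, screened women = 48/252 = 0.1905
odds, unscreened women = 16/34 = 0.4706
OR = 0.1905 / 0.4706 = 0.405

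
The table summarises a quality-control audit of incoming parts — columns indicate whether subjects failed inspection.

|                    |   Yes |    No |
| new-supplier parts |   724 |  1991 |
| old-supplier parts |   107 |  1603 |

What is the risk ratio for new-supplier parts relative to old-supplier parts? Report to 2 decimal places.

RR: 4.26

risk, new-supplier parts = 724/2715 = 0.2667
risk, old-supplier parts = 107/1710 = 0.0626
RR = 0.2667 / 0.0626 = 4.26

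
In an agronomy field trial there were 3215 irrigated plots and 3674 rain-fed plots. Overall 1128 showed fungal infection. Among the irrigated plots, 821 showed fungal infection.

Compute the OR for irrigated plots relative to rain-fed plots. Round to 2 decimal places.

irrigated plots without the outcome: 3215 − 821 = 2394
rain-fed plots with the outcome: 1128 − 821 = 307
rain-fed plots without the outcome: 3674 − 307 = 3367
OR = (821 × 3367) / (2394 × 307) = 2764307/734958 ≈ 3.76

OR: 3.76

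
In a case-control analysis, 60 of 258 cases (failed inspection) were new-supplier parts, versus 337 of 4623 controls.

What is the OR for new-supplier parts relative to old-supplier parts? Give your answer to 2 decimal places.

odds, new-supplier parts = 60/337 = 0.17804
odds, old-supplier parts = 198/4286 = 0.04620
OR = 0.17804 / 0.04620 = 3.85

3.85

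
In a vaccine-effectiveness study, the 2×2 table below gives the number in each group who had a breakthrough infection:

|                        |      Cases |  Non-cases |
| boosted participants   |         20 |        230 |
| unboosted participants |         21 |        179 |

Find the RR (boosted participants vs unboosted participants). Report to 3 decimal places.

RR ≈ 0.762

risk, boosted participants = 20/250 = 0.0800
risk, unboosted participants = 21/200 = 0.1050
RR = 0.0800 / 0.1050 = 0.762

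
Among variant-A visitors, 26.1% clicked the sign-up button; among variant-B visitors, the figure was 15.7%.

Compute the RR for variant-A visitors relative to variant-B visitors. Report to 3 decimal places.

RR = 0.2610 / 0.1570 = 1.662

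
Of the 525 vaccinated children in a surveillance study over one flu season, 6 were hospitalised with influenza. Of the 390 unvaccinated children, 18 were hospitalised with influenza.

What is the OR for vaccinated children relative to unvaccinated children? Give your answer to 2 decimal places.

OR = (6 × 372) / (519 × 18) = 2232/9342 ≈ 0.24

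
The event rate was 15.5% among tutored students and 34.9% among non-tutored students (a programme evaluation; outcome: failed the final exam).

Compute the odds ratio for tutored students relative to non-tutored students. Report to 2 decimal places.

OR ≈ 0.34

odds, tutored students = 0.1550/0.8450 = 0.1834
odds, non-tutored students = 0.3490/0.6510 = 0.5361
OR = 0.1834 / 0.5361 = 0.34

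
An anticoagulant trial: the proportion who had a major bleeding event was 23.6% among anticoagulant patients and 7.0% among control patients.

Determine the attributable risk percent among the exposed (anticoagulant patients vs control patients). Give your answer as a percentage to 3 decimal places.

AR% = (0.2360 − 0.0700) / 0.2360 = 0.7034 → 70.339%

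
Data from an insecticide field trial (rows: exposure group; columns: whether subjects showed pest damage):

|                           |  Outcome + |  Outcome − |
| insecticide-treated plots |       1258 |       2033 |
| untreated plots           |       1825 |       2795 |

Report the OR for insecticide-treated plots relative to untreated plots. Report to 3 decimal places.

odds, insecticide-treated plots = 1258/2033 = 0.6188
odds, untreated plots = 1825/2795 = 0.6530
OR = 0.6188 / 0.6530 = 0.948

OR ≈ 0.948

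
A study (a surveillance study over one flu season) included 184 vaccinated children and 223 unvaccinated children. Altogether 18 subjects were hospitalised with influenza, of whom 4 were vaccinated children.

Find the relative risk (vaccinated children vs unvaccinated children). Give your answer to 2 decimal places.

RR: 0.35

vaccinated children without the outcome: 184 − 4 = 180
unvaccinated children with the outcome: 18 − 4 = 14
unvaccinated children without the outcome: 223 − 14 = 209
risk, vaccinated children = 4/184 = 0.02174
risk, unvaccinated children = 14/223 = 0.06278
RR = 0.02174 / 0.06278 = 0.35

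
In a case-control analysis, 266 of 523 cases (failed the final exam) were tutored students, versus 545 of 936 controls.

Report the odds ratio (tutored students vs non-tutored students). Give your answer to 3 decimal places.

OR = (266 × 391) / (545 × 257) = 104006/140065 ≈ 0.743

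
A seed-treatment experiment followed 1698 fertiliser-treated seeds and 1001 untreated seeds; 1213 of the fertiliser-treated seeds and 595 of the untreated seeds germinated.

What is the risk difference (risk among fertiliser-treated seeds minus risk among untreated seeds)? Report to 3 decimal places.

RD ≈ 0.120

risk, fertiliser-treated seeds = 1213/1698 = 0.7144
risk, untreated seeds = 595/1001 = 0.5944
risk difference = 0.7144 − 0.5944 = 0.120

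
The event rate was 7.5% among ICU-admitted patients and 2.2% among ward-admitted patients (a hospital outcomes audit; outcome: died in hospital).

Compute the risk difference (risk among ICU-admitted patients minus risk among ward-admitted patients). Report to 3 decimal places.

risk difference = 0.07500 − 0.02200 = 0.053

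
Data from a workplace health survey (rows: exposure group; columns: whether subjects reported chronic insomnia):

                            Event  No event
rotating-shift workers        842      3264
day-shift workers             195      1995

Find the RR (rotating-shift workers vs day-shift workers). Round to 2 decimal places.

2.30

risk, rotating-shift workers = 842/4106 = 0.2051
risk, day-shift workers = 195/2190 = 0.0890
RR = 0.2051 / 0.0890 = 2.30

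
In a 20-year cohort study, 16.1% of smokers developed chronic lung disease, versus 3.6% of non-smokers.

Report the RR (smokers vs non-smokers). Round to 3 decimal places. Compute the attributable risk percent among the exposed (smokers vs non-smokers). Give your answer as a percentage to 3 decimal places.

RR = 0.16100 / 0.03600 = 4.472
AR% = (0.16100 − 0.03600) / 0.16100 = 0.7764 → 77.640%

RR = 4.472; AR% = 77.640%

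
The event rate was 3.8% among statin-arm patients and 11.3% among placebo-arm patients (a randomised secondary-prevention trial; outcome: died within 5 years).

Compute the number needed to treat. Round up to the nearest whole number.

NNT ≈ 14

absolute risk difference = 0.075000
1 / 0.075000 = 13.333 → round up → 14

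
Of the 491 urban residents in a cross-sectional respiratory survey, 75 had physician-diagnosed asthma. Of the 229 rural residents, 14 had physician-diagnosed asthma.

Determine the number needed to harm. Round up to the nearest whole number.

risk, urban residents = 75/491 = 0.152749
risk, rural residents = 14/229 = 0.061135
absolute risk difference = 0.091614
1 / 0.091614 = 10.915 → round up → 11

11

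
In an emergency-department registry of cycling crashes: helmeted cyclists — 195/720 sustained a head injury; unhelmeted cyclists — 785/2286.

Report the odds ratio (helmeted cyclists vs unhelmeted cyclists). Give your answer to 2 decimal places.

odds, helmeted cyclists = 195/525 = 0.3714
odds, unhelmeted cyclists = 785/1501 = 0.5230
OR = 0.3714 / 0.5230 = 0.71

0.71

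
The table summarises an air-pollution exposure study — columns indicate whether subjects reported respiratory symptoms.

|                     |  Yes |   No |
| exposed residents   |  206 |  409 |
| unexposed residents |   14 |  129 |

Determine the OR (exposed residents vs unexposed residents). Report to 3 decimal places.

OR = (206 × 129) / (409 × 14) = 26574/5726 ≈ 4.641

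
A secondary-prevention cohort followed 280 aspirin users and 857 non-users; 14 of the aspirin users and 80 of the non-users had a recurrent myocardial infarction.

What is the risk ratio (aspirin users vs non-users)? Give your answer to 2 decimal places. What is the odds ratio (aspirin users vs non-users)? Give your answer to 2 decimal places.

risk, aspirin users = 14/280 = 0.0500
risk, non-users = 80/857 = 0.0933
RR = 0.0500 / 0.0933 = 0.54
odds, aspirin users = 14/266 = 0.0526
odds, non-users = 80/777 = 0.1030
OR = 0.0526 / 0.1030 = 0.51

RR = 0.54; OR = 0.51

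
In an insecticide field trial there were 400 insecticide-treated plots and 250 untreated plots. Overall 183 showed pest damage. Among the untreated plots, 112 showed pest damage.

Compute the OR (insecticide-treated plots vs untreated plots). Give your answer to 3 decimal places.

OR ≈ 0.266

insecticide-treated plots with the outcome: 183 − 112 = 71
insecticide-treated plots without the outcome: 400 − 71 = 329
untreated plots without the outcome: 250 − 112 = 138
odds, insecticide-treated plots = 71/329 = 0.2158
odds, untreated plots = 112/138 = 0.8116
OR = 0.2158 / 0.8116 = 0.266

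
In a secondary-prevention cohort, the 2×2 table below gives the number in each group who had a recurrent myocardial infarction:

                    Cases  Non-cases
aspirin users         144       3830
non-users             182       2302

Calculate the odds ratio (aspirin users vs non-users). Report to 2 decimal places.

odds, aspirin users = 144/3830 = 0.03760
odds, non-users = 182/2302 = 0.07906
OR = 0.03760 / 0.07906 = 0.48

OR = 0.48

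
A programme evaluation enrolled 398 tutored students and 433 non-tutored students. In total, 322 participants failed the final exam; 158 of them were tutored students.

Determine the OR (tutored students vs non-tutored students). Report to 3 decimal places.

tutored students without the outcome: 398 − 158 = 240
non-tutored students with the outcome: 322 − 158 = 164
non-tutored students without the outcome: 433 − 164 = 269
OR = (158 × 269) / (240 × 164) = 42502/39360 ≈ 1.080

1.080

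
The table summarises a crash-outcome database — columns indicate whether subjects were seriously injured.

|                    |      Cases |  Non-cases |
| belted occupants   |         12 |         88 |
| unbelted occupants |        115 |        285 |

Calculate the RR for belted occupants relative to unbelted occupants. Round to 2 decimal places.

risk, belted occupants = 12/100 = 0.1200
risk, unbelted occupants = 115/400 = 0.2875
RR = 0.1200 / 0.2875 = 0.42

0.42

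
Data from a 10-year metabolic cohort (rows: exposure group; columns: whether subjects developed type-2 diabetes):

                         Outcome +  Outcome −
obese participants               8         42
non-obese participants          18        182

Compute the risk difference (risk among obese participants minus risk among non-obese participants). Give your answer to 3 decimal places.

risk, obese participants = 8/50 = 0.1600
risk, non-obese participants = 18/200 = 0.0900
risk difference = 0.1600 − 0.0900 = 0.070

0.070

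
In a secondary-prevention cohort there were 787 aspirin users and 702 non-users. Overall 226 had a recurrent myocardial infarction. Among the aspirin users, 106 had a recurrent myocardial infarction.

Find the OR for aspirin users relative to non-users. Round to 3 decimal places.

OR ≈ 0.755

aspirin users without the outcome: 787 − 106 = 681
non-users with the outcome: 226 − 106 = 120
non-users without the outcome: 702 − 120 = 582
odds, aspirin users = 106/681 = 0.1557
odds, non-users = 120/582 = 0.2062
OR = 0.1557 / 0.2062 = 0.755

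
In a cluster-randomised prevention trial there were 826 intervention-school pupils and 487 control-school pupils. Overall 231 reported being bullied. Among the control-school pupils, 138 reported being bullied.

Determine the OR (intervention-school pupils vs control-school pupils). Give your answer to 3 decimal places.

intervention-school pupils with the outcome: 231 − 138 = 93
intervention-school pupils without the outcome: 826 − 93 = 733
control-school pupils without the outcome: 487 − 138 = 349
OR = (93 × 349) / (733 × 138) = 32457/101154 ≈ 0.321

0.321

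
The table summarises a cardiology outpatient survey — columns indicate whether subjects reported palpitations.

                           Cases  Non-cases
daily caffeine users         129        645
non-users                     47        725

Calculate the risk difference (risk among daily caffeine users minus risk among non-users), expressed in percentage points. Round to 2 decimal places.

RD = 10.58

risk, daily caffeine users = 129/774 = 0.1667
risk, non-users = 47/772 = 0.0609
risk difference = 0.1667 − 0.0609 = 0.1058 → 10.58 percentage points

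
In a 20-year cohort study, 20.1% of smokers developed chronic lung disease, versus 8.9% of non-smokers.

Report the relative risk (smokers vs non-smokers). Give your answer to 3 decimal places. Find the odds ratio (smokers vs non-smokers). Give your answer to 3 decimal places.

RR = 0.2010 / 0.0890 = 2.258
odds, smokers = 0.2010/0.7990 = 0.2516
odds, non-smokers = 0.0890/0.9110 = 0.0977
OR = 0.2516 / 0.0977 = 2.575

RR = 2.258; OR = 2.575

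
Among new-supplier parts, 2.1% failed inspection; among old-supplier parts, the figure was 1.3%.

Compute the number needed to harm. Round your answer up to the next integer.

absolute risk difference = 0.008000
1 / 0.008000 = 125.000 → round up → 125

NNH = 125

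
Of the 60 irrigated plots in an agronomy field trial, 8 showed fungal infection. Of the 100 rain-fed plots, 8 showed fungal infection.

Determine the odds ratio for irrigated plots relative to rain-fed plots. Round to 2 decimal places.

OR = (8 × 92) / (52 × 8) = 736/416 ≈ 1.77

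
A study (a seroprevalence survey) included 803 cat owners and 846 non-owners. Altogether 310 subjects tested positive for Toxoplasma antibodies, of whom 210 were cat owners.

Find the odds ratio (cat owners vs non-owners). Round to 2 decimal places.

OR ≈ 2.64

cat owners without the outcome: 803 − 210 = 593
non-owners with the outcome: 310 − 210 = 100
non-owners without the outcome: 846 − 100 = 746
OR = (210 × 746) / (593 × 100) = 156660/59300 ≈ 2.64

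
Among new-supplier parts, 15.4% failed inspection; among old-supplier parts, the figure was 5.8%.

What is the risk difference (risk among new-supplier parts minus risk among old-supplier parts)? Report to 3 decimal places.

risk difference = 0.1540 − 0.0580 = 0.096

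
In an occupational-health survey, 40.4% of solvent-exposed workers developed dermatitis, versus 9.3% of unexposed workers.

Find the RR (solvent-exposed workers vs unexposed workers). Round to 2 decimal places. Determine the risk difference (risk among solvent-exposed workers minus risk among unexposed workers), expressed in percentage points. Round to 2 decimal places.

RR = 4.34; RD = 31.10

RR = 0.4040 / 0.0930 = 4.34
risk difference = 0.4040 − 0.0930 = 0.3110 → 31.10 percentage points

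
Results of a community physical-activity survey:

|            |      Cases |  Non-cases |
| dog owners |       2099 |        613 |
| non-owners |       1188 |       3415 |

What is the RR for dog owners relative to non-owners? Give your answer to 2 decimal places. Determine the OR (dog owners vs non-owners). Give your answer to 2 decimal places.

risk, dog owners = 2099/2712 = 0.7740
risk, non-owners = 1188/4603 = 0.2581
RR = 0.7740 / 0.2581 = 3.00
OR = (2099 × 3415) / (613 × 1188) = 7168085/728244 ≈ 9.84

RR = 3.00; OR = 9.84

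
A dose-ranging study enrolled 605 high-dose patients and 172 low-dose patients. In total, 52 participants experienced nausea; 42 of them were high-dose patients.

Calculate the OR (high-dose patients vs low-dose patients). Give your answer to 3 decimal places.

OR ≈ 1.209

high-dose patients without the outcome: 605 − 42 = 563
low-dose patients with the outcome: 52 − 42 = 10
low-dose patients without the outcome: 172 − 10 = 162
odds, high-dose patients = 42/563 = 0.0746
odds, low-dose patients = 10/162 = 0.0617
OR = 0.0746 / 0.0617 = 1.209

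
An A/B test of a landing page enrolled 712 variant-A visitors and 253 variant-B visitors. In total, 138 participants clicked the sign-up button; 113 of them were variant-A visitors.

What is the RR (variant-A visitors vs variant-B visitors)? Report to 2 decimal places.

1.61

variant-A visitors without the outcome: 712 − 113 = 599
variant-B visitors with the outcome: 138 − 113 = 25
variant-B visitors without the outcome: 253 − 25 = 228
risk, variant-A visitors = 113/712 = 0.1587
risk, variant-B visitors = 25/253 = 0.0988
RR = 0.1587 / 0.0988 = 1.61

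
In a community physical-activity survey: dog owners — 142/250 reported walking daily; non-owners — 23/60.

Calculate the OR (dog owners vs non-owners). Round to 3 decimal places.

2.115

odds, dog owners = 142/108 = 1.3148
odds, non-owners = 23/37 = 0.6216
OR = 1.3148 / 0.6216 = 2.115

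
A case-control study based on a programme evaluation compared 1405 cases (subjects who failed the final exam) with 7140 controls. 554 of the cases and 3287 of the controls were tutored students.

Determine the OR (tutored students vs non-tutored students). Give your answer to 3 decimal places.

0.763

odds, tutored students = 554/3287 = 0.1685
odds, non-tutored students = 851/3853 = 0.2209
OR = 0.1685 / 0.2209 = 0.763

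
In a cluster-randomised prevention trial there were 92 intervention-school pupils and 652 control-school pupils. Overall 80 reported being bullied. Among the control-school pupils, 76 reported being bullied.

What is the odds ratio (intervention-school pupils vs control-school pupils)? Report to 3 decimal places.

0.344

intervention-school pupils with the outcome: 80 − 76 = 4
intervention-school pupils without the outcome: 92 − 4 = 88
control-school pupils without the outcome: 652 − 76 = 576
odds, intervention-school pupils = 4/88 = 0.04545
odds, control-school pupils = 76/576 = 0.13194
OR = 0.04545 / 0.13194 = 0.344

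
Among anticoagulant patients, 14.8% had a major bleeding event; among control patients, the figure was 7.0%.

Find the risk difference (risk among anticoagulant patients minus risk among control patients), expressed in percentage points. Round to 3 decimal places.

risk difference = 0.1480 − 0.0700 = 0.0780 → 7.800 percentage points

RD ≈ 7.800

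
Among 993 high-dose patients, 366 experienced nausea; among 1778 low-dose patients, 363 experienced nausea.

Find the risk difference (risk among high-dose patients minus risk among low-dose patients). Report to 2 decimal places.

risk, high-dose patients = 366/993 = 0.3686
risk, low-dose patients = 363/1778 = 0.2042
risk difference = 0.3686 − 0.2042 = 0.16

RD: 0.16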